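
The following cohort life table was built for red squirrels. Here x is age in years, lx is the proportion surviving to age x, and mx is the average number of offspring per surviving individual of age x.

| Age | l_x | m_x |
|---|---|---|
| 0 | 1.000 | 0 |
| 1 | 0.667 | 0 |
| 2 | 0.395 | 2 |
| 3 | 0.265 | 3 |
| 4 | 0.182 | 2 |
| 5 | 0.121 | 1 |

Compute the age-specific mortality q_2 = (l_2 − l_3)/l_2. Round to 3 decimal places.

0.329

q_2 = (l_2 − l_3) / l_2 = (0.395 − 0.265) / 0.395
     = 0.13 / 0.395 = 0.329114… → 0.329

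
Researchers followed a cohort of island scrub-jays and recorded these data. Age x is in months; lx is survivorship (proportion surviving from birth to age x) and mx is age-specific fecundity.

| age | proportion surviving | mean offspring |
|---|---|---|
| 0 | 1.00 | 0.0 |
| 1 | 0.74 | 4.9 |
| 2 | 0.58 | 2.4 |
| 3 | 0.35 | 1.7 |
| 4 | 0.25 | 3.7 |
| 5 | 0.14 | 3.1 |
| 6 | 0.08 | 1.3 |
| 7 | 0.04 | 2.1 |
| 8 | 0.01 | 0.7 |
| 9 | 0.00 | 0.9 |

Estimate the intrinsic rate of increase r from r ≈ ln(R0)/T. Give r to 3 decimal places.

0.921

R0 = Σ lx·mx = 0 + 3.626 + 1.392 + 0.595 + 0.925 + 0.434 + 0.104 + 0.084 + 0.007 + 0 = 7.167
Σ x·lx·mx = 15.333; T = 15.333/7.167 = 2.13939…
r ≈ ln(R0)/T = ln(7.167)/2.13939… = 0.92058… → 0.921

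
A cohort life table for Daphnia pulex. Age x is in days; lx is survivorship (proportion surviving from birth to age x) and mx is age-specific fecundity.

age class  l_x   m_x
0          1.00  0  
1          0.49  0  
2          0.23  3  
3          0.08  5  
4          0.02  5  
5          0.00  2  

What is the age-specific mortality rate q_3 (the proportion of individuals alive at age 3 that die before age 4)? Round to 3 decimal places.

q_3 = (l_3 − l_4) / l_3 = (0.08 − 0.02) / 0.08
     = 0.06 / 0.08 = 0.75 → 0.750

0.750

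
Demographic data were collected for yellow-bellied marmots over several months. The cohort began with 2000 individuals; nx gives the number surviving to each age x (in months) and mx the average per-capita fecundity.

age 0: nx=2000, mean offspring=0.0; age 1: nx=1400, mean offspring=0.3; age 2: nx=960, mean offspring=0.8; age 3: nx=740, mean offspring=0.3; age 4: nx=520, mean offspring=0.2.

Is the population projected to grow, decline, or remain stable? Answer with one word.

declining

lx = nx/n0 = nx/2000: 1, 0.7, 0.48, 0.37, 0.26
R0 = Σ lx·mx = 0 + 0.21 + 0.384 + 0.111 + 0.052 = 0.757
R0 < 1, so the population is declining.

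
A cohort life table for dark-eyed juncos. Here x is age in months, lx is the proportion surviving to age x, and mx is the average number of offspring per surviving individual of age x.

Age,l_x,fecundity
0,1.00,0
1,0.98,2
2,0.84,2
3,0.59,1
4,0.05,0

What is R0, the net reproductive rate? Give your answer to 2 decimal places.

lx·mx by age: 0, 1.96, 1.68, 0.59, 0
R0 = Σ lx·mx = 4.23 → 4.23

4.23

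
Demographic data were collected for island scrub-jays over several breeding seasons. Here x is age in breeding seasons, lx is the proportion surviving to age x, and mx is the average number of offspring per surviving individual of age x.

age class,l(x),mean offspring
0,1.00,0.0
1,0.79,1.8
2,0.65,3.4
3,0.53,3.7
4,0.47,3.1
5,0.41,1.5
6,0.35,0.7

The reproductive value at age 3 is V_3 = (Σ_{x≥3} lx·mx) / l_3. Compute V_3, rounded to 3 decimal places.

lx·mx for x ≥ 3: 1.961, 1.457, 0.615, 0.245 → sum = 4.278
V_3 = 4.278 / l_3 = 4.278 / 0.53 = 8.071698… → 8.072

8.072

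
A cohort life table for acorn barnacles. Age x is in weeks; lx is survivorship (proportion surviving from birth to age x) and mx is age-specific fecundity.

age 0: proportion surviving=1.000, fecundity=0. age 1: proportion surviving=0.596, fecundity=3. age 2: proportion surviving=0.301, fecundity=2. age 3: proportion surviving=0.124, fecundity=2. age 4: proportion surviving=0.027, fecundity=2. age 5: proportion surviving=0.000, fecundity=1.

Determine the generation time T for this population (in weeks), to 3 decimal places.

1.468

lx·mx: 0, 1.788, 0.602, 0.248, 0.054, 0 → R0 = 2.692
x·lx·mx: 0, 1.788, 1.204, 0.744, 0.216, 0 → Σ = 3.952
T = 3.952 / 2.692 = 1.468053… → 1.468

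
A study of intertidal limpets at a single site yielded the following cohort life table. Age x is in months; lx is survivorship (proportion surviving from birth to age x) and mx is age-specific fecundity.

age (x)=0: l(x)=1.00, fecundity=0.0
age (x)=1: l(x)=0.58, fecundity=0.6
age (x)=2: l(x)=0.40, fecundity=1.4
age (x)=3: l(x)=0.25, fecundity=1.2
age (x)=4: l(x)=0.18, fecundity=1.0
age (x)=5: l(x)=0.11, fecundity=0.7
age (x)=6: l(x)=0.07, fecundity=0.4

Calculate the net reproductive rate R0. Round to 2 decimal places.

1.49

lx·mx by age: 0, 0.348, 0.56, 0.3, 0.18, 0.077, 0.028
R0 = Σ lx·mx = 1.493 → 1.49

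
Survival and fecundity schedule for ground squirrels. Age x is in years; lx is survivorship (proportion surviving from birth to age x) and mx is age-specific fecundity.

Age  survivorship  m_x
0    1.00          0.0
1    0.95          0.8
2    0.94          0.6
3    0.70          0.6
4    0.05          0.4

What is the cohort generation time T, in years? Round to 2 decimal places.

lx·mx: 0, 0.76, 0.564, 0.42, 0.02 → R0 = 1.764
x·lx·mx: 0, 0.76, 1.128, 1.26, 0.08 → Σ = 3.228
T = 3.228 / 1.764 = 1.829932… → 1.83

1.83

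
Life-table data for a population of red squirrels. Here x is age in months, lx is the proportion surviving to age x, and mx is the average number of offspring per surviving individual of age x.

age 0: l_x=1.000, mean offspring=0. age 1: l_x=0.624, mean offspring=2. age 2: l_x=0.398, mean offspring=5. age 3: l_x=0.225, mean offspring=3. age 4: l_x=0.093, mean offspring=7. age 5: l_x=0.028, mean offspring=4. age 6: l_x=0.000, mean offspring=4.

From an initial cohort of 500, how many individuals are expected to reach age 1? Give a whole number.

312

Expected survivors = N0 · l_1 = 500 × 0.624 = 312 → 312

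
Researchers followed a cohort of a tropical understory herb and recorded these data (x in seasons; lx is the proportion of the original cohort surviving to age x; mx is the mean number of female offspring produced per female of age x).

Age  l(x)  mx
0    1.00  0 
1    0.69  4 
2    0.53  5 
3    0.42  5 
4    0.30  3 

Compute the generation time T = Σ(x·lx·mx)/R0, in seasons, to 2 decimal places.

lx·mx: 0, 2.76, 2.65, 2.1, 0.9 → R0 = 8.41
x·lx·mx: 0, 2.76, 5.3, 6.3, 3.6 → Σ = 17.96
T = 17.96 / 8.41 = 2.135553… → 2.14

2.14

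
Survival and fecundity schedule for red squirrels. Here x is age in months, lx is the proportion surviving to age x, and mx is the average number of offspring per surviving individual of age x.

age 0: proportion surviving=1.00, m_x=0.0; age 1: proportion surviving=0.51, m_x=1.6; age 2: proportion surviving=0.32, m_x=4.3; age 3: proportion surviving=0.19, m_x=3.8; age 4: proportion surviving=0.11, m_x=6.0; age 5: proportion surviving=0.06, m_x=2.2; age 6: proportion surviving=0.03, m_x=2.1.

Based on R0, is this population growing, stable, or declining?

R0 = Σ lx·mx = 0 + 0.816 + 1.376 + 0.722 + 0.66 + 0.132 + 0.063 = 3.769
R0 > 1, so the population is growing.

growing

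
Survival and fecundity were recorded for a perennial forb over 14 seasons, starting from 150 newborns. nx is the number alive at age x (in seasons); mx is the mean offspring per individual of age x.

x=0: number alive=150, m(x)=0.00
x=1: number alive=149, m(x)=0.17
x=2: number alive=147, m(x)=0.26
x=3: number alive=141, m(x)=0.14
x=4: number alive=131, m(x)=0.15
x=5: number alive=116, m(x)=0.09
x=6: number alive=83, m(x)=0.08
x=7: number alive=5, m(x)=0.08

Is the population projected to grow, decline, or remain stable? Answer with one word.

lx = nx/n0 = nx/150: 1, 0.99333…, 0.98, 0.94, 0.87333…, 0.77333…, 0.55333…, 0.03333…
R0 = Σ lx·mx = 0 + 0.168867… + 0.2548 + 0.1316 + 0.131… + 0.0696… + 0.044267… + 0.002667… = 0.8028…
R0 < 1, so the population is declining.

declining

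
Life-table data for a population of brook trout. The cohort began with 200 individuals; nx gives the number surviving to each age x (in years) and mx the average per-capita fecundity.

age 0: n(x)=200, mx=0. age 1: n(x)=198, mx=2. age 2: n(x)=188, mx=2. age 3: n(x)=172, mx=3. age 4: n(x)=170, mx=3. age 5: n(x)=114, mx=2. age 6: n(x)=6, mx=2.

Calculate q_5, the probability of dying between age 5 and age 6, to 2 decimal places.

lx = nx/n0 = nx/200: 1, 0.99, 0.94, 0.86, 0.85, 0.57, 0.03
q_5 = (l_5 − l_6) / l_5 = (0.57 − 0.03) / 0.57
     = 0.54 / 0.57 = 0.947368… → 0.95

0.95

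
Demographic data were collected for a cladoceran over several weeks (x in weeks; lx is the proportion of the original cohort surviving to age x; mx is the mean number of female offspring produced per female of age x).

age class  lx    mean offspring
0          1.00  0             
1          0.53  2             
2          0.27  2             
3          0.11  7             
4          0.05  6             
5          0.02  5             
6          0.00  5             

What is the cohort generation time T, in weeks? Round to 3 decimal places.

2.220

lx·mx: 0, 1.06, 0.54, 0.77, 0.3, 0.1, 0 → R0 = 2.77
x·lx·mx: 0, 1.06, 1.08, 2.31, 1.2, 0.5, 0 → Σ = 6.15
T = 6.15 / 2.77 = 2.220217… → 2.220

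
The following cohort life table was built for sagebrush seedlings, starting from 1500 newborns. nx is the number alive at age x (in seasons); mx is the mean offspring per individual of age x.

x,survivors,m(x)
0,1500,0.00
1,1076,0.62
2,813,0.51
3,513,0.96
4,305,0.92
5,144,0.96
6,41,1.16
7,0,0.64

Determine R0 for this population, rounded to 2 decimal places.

lx = nx/n0 = nx/1500: 1, 0.71733…, 0.542, 0.342, 0.20333…, 0.096, 0.02733…, 0
lx·mx by age: 0, 0.444747…, 0.27642, 0.32832, 0.187067…, 0.09216, 0.031707…, 0
R0 = Σ lx·mx = 1.36042… → 1.36

1.36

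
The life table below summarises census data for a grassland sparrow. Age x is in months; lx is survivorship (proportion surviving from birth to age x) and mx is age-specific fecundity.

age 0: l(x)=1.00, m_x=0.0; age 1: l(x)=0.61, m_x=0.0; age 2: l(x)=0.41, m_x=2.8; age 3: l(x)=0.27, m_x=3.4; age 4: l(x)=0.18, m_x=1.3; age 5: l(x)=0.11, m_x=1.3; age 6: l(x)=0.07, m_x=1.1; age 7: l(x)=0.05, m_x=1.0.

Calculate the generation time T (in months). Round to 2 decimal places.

lx·mx: 0, 0, 1.148, 0.918, 0.234, 0.143, 0.077, 0.05 → R0 = 2.57
x·lx·mx: 0, 0, 2.296, 2.754, 0.936, 0.715, 0.462, 0.35 → Σ = 7.513
T = 7.513 / 2.57 = 2.923346… → 2.92

2.92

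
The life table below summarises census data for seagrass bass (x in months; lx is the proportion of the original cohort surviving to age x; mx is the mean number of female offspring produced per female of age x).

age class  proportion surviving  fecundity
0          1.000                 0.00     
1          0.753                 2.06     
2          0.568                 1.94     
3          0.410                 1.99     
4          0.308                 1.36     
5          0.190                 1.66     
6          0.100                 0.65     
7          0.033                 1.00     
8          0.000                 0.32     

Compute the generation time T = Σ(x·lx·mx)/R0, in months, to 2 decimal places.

lx·mx: 0, 1.55118, 1.10192, 0.8159, 0.41888, 0.3154, 0.065, 0.033, 0 → R0 = 4.30128
x·lx·mx: 0, 1.55118, 2.20384, 2.4477, 1.67552, 1.577, 0.39, 0.231, 0 → Σ = 10.07624
T = 10.07624 / 4.30128 = 2.342614… → 2.34

2.34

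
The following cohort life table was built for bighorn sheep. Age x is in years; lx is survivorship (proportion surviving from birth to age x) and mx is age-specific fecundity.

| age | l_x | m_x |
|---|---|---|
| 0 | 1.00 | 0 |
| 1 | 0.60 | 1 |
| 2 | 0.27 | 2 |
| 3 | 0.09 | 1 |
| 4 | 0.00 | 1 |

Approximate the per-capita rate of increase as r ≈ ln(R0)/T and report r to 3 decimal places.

0.131

R0 = Σ lx·mx = 0 + 0.6 + 0.54 + 0.09 + 0 = 1.23
Σ x·lx·mx = 1.95; T = 1.95/1.23 = 1.58537…
r ≈ ln(R0)/T = ln(1.23)/1.58537… = 0.13058… → 0.131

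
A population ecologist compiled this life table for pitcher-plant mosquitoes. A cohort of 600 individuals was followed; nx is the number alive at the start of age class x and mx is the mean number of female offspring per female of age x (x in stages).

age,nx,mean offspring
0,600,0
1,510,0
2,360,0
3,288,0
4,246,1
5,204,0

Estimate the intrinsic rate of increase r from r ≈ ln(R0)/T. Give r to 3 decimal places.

lx = nx/n0 = nx/600: 1, 0.85, 0.6, 0.48, 0.41, 0.34
R0 = Σ lx·mx = 0 + 0 + 0 + 0 + 0.41 + 0 = 0.41
Σ x·lx·mx = 1.64; T = 1.64/0.41 = 4
r ≈ ln(R0)/T = ln(0.41)/4 = -0.2229… → -0.223

-0.223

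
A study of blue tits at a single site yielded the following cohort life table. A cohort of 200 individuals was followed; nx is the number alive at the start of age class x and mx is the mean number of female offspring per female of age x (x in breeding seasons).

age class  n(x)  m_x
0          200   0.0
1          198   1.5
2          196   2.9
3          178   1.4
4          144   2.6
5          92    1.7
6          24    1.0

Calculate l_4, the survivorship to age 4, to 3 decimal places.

l_4 = n_4/n_0 = 144/200 = 0.72 → 0.720

0.720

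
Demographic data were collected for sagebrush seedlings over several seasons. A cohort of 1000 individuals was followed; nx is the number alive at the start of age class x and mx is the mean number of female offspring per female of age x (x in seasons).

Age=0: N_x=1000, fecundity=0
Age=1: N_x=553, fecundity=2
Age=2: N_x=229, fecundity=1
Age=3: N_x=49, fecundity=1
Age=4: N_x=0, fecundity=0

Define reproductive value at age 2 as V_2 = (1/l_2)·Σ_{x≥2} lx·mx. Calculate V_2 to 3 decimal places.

1.214

lx = nx/n0 = nx/1000: 1, 0.553, 0.229, 0.049, 0
lx·mx for x ≥ 2: 0.229, 0.049, 0 → sum = 0.278
V_2 = 0.278 / l_2 = 0.278 / 0.229 = 1.213974… → 1.214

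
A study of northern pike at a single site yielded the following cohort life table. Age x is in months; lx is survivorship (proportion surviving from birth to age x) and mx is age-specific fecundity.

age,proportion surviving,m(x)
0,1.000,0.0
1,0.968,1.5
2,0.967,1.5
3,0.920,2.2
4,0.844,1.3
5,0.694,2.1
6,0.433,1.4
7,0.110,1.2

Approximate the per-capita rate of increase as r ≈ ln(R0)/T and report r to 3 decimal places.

R0 = Σ lx·mx = 0 + 1.452 + 1.4505 + 2.024 + 1.0972 + 1.4574 + 0.6062 + 0.132 = 8.2193
Σ x·lx·mx = 26.662; T = 26.662/8.2193 = 3.24383…
r ≈ ln(R0)/T = ln(8.2193)/3.24383… = 0.64938… → 0.649

0.649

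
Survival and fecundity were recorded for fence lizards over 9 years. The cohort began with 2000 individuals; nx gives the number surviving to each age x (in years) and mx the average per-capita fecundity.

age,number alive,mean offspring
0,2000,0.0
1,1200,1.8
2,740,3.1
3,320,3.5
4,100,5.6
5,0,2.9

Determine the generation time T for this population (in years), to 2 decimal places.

lx = nx/n0 = nx/2000: 1, 0.6, 0.37, 0.16, 0.05, 0
lx·mx: 0, 1.08, 1.147, 0.56, 0.28, 0 → R0 = 3.067
x·lx·mx: 0, 1.08, 2.294, 1.68, 1.12, 0 → Σ = 6.174
T = 6.174 / 3.067 = 2.013042… → 2.01

2.01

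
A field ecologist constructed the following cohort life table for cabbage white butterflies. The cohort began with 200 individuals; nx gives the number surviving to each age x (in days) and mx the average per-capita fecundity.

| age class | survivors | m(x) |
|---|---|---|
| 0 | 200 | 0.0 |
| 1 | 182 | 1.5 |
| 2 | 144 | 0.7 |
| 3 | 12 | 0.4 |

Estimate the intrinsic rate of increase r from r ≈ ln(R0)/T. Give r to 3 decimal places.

lx = nx/n0 = nx/200: 1, 0.91, 0.72, 0.06
R0 = Σ lx·mx = 0 + 1.365 + 0.504 + 0.024 = 1.893
Σ x·lx·mx = 2.445; T = 2.445/1.893 = 1.2916…
r ≈ ln(R0)/T = ln(1.893)/1.2916… = 0.49409… → 0.494

0.494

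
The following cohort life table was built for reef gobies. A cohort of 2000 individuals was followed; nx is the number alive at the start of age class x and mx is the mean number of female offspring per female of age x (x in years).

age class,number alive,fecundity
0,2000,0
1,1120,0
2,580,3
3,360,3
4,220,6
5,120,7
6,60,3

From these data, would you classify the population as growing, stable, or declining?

growing

lx = nx/n0 = nx/2000: 1, 0.56, 0.29, 0.18, 0.11, 0.06, 0.03
R0 = Σ lx·mx = 0 + 0 + 0.87 + 0.54 + 0.66 + 0.42 + 0.09 = 2.58
R0 > 1, so the population is growing.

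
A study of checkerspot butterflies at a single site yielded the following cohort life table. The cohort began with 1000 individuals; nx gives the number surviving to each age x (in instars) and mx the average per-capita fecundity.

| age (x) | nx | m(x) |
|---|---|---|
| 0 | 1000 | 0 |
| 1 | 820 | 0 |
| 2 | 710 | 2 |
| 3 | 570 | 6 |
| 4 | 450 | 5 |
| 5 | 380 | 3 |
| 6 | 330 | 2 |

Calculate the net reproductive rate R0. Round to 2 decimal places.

lx = nx/n0 = nx/1000: 1, 0.82, 0.71, 0.57, 0.45, 0.38, 0.33
lx·mx by age: 0, 0, 1.42, 3.42, 2.25, 1.14, 0.66
R0 = Σ lx·mx = 8.89 → 8.89

8.89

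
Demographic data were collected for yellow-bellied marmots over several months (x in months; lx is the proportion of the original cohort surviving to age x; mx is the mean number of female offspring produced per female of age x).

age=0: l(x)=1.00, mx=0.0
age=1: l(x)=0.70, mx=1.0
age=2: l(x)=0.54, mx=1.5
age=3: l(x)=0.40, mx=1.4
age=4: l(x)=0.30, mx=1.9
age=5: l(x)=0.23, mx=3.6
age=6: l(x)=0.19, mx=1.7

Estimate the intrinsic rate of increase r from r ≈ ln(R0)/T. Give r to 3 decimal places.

R0 = Σ lx·mx = 0 + 0.7 + 0.81 + 0.56 + 0.57 + 0.828 + 0.323 = 3.791
Σ x·lx·mx = 12.358; T = 12.358/3.791 = 3.25983…
r ≈ ln(R0)/T = ln(3.791)/3.25983… = 0.4088… → 0.409

0.409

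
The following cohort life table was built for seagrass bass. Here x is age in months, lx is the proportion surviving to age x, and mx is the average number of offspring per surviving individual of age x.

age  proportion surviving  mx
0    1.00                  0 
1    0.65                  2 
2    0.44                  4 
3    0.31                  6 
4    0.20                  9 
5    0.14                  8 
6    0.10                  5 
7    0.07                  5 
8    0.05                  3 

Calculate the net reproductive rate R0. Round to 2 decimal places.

lx·mx by age: 0, 1.3, 1.76, 1.86, 1.8, 1.12, 0.5, 0.35, 0.15
R0 = Σ lx·mx = 8.84 → 8.84

8.84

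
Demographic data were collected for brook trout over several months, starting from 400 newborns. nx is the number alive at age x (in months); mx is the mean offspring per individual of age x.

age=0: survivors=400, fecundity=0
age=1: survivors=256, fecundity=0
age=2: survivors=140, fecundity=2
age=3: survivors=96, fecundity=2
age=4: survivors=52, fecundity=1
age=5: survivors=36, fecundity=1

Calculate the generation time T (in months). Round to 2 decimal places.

2.72

lx = nx/n0 = nx/400: 1, 0.64, 0.35, 0.24, 0.13, 0.09
lx·mx: 0, 0, 0.7, 0.48, 0.13, 0.09 → R0 = 1.4
x·lx·mx: 0, 0, 1.4, 1.44, 0.52, 0.45 → Σ = 3.81
T = 3.81 / 1.4 = 2.721429… → 2.72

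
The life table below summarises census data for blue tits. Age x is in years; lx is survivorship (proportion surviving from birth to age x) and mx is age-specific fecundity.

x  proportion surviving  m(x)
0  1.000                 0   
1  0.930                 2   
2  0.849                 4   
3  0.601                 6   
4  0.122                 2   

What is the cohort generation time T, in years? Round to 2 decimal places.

2.25

lx·mx: 0, 1.86, 3.396, 3.606, 0.244 → R0 = 9.106
x·lx·mx: 0, 1.86, 6.792, 10.818, 0.976 → Σ = 20.446
T = 20.446 / 9.106 = 2.245333… → 2.25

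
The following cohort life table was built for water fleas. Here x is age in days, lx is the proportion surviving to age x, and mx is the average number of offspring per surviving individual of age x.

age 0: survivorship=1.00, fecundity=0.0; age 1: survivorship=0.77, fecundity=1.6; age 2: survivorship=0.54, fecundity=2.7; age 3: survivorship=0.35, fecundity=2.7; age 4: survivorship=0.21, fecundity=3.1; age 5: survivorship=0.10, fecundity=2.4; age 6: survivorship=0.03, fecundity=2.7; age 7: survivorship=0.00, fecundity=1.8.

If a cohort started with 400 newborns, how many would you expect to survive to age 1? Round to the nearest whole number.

Expected survivors = N0 · l_1 = 400 × 0.77 = 308 → 308

308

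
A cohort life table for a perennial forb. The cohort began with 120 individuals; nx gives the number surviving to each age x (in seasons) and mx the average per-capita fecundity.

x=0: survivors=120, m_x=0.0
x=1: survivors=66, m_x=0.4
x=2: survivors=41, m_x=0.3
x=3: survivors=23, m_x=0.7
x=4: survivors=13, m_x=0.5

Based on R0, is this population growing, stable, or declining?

lx = nx/n0 = nx/120: 1, 0.55, 0.34167…, 0.19167…, 0.10833…
R0 = Σ lx·mx = 0 + 0.22 + 0.1025… + 0.134167… + 0.054167… = 0.510833…
R0 < 1, so the population is declining.

declining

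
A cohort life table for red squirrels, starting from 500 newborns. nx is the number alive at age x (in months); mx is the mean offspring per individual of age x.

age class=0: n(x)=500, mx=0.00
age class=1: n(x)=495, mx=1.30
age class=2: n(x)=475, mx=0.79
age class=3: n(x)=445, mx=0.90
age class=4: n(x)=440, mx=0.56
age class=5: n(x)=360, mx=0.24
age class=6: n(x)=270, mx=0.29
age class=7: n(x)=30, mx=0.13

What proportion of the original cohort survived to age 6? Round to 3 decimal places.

0.540

l_6 = n_6/n_0 = 270/500 = 0.54 → 0.540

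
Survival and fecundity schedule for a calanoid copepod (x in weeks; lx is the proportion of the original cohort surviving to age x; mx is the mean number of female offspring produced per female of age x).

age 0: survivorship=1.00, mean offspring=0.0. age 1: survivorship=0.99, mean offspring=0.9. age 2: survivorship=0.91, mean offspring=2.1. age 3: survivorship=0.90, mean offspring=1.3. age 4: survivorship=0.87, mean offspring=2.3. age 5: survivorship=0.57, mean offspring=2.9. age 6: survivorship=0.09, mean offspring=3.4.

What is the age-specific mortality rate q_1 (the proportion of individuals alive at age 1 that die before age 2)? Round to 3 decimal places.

q_1 = (l_1 − l_2) / l_1 = (0.99 − 0.91) / 0.99
     = 0.08 / 0.99 = 0.080808… → 0.081

0.081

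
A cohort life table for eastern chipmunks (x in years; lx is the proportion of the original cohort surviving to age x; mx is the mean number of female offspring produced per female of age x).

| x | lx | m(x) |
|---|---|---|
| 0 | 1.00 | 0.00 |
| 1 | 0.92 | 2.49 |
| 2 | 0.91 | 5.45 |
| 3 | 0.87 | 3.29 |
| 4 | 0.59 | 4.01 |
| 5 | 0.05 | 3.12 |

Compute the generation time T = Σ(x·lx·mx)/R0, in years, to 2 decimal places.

lx·mx: 0, 2.2908, 4.9595, 2.8623, 2.3659, 0.156 → R0 = 12.6345
x·lx·mx: 0, 2.2908, 9.919, 8.5869, 9.4636, 0.78 → Σ = 31.0403
T = 31.0403 / 12.6345 = 2.456789… → 2.46

2.46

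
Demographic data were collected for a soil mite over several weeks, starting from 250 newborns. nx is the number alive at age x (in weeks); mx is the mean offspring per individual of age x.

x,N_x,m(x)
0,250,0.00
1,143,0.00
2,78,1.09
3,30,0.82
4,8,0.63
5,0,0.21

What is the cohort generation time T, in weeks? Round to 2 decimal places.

lx = nx/n0 = nx/250: 1, 0.572, 0.312, 0.12, 0.032, 0
lx·mx: 0, 0, 0.34008, 0.0984, 0.02016, 0 → R0 = 0.45864
x·lx·mx: 0, 0, 0.68016, 0.2952, 0.08064, 0 → Σ = 1.056
T = 1.056 / 0.45864 = 2.302459… → 2.30

2.30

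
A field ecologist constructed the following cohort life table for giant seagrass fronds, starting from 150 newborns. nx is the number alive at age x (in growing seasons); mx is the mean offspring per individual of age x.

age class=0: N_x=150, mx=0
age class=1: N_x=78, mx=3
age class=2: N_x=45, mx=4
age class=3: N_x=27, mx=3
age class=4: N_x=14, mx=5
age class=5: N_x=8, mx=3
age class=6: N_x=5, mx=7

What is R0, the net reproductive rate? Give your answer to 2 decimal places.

lx = nx/n0 = nx/150: 1, 0.52, 0.3, 0.18, 0.09333…, 0.05333…, 0.03333…
lx·mx by age: 0, 1.56, 1.2, 0.54, 0.466667…, 0.16…, 0.233333…
R0 = Σ lx·mx = 4.16… → 4.16

4.16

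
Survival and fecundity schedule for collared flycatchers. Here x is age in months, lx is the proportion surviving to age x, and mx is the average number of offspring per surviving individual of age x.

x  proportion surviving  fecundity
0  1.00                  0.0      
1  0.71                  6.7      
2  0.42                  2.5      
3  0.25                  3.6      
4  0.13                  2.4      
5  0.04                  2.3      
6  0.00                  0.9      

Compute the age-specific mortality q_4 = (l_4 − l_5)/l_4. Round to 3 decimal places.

q_4 = (l_4 − l_5) / l_4 = (0.13 − 0.04) / 0.13
     = 0.09 / 0.13 = 0.692308… → 0.692

0.692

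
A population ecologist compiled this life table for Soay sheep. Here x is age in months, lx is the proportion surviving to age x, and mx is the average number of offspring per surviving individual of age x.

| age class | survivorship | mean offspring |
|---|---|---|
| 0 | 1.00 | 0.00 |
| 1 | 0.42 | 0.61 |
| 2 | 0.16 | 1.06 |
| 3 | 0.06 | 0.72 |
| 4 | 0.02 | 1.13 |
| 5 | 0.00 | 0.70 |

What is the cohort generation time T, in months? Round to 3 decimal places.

1.659

lx·mx: 0, 0.2562, 0.1696, 0.0432, 0.0226, 0 → R0 = 0.4916
x·lx·mx: 0, 0.2562, 0.3392, 0.1296, 0.0904, 0 → Σ = 0.8154
T = 0.8154 / 0.4916 = 1.658666… → 1.659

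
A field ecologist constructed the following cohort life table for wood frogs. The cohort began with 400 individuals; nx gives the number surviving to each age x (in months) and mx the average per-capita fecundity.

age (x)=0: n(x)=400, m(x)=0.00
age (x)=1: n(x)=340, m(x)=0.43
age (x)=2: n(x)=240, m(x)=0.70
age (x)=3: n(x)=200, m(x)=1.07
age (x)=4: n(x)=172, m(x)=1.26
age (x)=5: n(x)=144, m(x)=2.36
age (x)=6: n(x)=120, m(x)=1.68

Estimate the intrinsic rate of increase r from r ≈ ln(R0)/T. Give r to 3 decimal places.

lx = nx/n0 = nx/400: 1, 0.85, 0.6, 0.5, 0.43, 0.36, 0.3
R0 = Σ lx·mx = 0 + 0.3655 + 0.42 + 0.535 + 0.5418 + 0.8496 + 0.504 = 3.2159
Σ x·lx·mx = 12.2497; T = 12.2497/3.2159 = 3.8091…
r ≈ ln(R0)/T = ln(3.2159)/3.8091… = 0.30666… → 0.307

0.307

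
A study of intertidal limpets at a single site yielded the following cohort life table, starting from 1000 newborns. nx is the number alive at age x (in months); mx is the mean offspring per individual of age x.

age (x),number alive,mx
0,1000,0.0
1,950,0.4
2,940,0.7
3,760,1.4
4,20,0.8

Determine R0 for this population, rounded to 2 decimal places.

2.12

lx = nx/n0 = nx/1000: 1, 0.95, 0.94, 0.76, 0.02
lx·mx by age: 0, 0.38, 0.658, 1.064, 0.016
R0 = Σ lx·mx = 2.118 → 2.12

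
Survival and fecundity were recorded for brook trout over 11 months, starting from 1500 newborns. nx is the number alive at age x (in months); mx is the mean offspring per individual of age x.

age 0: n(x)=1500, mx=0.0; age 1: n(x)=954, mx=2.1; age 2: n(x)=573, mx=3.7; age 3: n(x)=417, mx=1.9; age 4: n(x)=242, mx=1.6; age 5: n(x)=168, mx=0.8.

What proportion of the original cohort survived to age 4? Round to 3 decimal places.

l_4 = n_4/n_0 = 242/1500 = 0.161333… → 0.161

0.161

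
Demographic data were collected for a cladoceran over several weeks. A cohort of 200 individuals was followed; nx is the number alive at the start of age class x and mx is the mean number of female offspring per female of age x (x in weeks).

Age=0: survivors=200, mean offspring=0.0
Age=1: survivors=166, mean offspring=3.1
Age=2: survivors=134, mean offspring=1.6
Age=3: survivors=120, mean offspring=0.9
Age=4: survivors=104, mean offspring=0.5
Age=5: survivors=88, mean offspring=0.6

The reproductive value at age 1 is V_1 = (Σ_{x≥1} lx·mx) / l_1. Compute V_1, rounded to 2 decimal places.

5.67

lx = nx/n0 = nx/200: 1, 0.83, 0.67, 0.6, 0.52, 0.44
lx·mx for x ≥ 1: 2.573, 1.072, 0.54, 0.26, 0.264 → sum = 4.709
V_1 = 4.709 / l_1 = 4.709 / 0.83 = 5.673494… → 5.67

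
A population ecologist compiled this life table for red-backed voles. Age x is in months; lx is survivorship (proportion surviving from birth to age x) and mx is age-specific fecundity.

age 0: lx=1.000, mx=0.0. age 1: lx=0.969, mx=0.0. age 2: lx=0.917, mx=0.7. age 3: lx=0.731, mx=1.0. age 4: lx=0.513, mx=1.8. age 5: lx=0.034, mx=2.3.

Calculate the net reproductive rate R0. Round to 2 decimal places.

2.37

lx·mx by age: 0, 0, 0.6419, 0.731, 0.9234, 0.0782
R0 = Σ lx·mx = 2.3745 → 2.37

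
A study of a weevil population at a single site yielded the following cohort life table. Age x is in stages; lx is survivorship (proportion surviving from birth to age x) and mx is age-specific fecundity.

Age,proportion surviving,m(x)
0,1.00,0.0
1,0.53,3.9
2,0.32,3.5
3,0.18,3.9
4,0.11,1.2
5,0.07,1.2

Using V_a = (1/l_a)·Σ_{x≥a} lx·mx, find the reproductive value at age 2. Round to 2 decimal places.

6.37

lx·mx for x ≥ 2: 1.12, 0.702, 0.132, 0.084 → sum = 2.038
V_2 = 2.038 / l_2 = 2.038 / 0.32 = 6.36875 → 6.37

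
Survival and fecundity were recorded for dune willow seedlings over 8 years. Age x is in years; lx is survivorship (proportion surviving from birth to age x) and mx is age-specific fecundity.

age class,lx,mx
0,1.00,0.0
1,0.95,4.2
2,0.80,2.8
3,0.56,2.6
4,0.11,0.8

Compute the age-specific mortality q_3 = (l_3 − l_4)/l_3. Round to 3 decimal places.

0.804

q_3 = (l_3 − l_4) / l_3 = (0.56 − 0.11) / 0.56
     = 0.45 / 0.56 = 0.803571… → 0.804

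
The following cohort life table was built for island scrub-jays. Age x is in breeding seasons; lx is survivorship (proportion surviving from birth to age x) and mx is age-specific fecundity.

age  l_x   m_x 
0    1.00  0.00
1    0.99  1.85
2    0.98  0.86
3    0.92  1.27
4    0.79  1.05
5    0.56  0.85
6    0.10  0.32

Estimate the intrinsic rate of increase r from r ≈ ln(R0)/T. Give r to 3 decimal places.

0.660

R0 = Σ lx·mx = 0 + 1.8315 + 0.8428 + 1.1684 + 0.8295 + 0.476 + 0.032 = 5.1802
Σ x·lx·mx = 12.9123; T = 12.9123/5.1802 = 2.49263…
r ≈ ln(R0)/T = ln(5.1802)/2.49263… = 0.65988… → 0.660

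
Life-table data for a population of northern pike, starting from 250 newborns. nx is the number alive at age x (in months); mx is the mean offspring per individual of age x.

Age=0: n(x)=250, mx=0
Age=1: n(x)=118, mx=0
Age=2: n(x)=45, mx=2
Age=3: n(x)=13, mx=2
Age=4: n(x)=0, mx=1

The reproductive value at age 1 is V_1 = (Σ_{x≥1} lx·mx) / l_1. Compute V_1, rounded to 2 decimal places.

0.98

lx = nx/n0 = nx/250: 1, 0.472, 0.18, 0.052, 0
lx·mx for x ≥ 1: 0, 0.36, 0.104, 0 → sum = 0.464
V_1 = 0.464 / l_1 = 0.464 / 0.472 = 0.983051… → 0.98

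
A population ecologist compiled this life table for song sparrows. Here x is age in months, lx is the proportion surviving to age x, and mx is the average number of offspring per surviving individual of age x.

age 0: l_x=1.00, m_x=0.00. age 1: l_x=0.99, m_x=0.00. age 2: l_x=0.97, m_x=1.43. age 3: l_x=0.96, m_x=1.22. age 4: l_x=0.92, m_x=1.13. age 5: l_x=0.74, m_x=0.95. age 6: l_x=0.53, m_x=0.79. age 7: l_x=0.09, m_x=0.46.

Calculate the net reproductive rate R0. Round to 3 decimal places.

lx·mx by age: 0, 0, 1.3871, 1.1712, 1.0396, 0.703, 0.4187, 0.0414
R0 = Σ lx·mx = 4.761 → 4.761

4.761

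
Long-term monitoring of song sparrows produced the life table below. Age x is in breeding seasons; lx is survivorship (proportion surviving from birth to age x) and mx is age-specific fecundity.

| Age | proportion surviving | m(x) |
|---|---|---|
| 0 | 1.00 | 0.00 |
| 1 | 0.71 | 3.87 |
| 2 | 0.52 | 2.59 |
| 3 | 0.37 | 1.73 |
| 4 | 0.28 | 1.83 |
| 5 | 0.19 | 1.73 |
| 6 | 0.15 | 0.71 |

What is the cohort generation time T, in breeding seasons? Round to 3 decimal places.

2.058

lx·mx: 0, 2.7477, 1.3468, 0.6401, 0.5124, 0.3287, 0.1065 → R0 = 5.6822
x·lx·mx: 0, 2.7477, 2.6936, 1.9203, 2.0496, 1.6435, 0.639 → Σ = 11.6937
T = 11.6937 / 5.6822 = 2.057953… → 2.058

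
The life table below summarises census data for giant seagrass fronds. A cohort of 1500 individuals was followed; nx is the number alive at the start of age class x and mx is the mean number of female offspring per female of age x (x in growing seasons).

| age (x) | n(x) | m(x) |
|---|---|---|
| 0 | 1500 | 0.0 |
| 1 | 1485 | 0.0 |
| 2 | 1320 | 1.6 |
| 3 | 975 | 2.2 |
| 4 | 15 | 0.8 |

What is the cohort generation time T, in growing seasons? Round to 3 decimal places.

2.508

lx = nx/n0 = nx/1500: 1, 0.99, 0.88, 0.65, 0.01
lx·mx: 0, 0, 1.408, 1.43, 0.008 → R0 = 2.846
x·lx·mx: 0, 0, 2.816, 4.29, 0.032 → Σ = 7.138
T = 7.138 / 2.846 = 2.508082… → 2.508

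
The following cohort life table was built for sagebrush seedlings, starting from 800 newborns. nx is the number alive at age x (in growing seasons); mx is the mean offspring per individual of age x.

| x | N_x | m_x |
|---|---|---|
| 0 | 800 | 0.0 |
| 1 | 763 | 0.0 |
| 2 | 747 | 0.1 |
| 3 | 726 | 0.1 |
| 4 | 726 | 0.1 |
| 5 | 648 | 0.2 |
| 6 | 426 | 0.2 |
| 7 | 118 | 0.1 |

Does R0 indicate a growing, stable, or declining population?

declining

lx = nx/n0 = nx/800: 1, 0.95375, 0.93375, 0.9075, 0.9075, 0.81, 0.5325, 0.1475
R0 = Σ lx·mx = 0 + 0 + 0.093375 + 0.09075 + 0.09075 + 0.162 + 0.1065 + 0.01475 = 0.558125
R0 < 1, so the population is declining.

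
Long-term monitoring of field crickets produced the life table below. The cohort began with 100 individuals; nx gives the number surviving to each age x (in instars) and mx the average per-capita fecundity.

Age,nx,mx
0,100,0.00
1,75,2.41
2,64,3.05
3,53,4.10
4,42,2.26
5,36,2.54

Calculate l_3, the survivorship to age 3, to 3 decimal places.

0.530

l_3 = n_3/n_0 = 53/100 = 0.53 → 0.530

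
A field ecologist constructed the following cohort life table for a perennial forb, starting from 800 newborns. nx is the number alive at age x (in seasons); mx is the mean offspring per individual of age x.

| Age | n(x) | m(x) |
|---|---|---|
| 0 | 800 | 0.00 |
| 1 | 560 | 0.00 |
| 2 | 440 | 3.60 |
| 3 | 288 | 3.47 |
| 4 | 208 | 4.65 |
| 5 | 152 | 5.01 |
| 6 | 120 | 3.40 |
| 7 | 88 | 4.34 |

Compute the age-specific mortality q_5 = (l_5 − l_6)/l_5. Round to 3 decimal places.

lx = nx/n0 = nx/800: 1, 0.7, 0.55, 0.36, 0.26, 0.19, 0.15, 0.11
q_5 = (l_5 − l_6) / l_5 = (0.19 − 0.15) / 0.19
     = 0.04 / 0.19 = 0.210526… → 0.211

0.211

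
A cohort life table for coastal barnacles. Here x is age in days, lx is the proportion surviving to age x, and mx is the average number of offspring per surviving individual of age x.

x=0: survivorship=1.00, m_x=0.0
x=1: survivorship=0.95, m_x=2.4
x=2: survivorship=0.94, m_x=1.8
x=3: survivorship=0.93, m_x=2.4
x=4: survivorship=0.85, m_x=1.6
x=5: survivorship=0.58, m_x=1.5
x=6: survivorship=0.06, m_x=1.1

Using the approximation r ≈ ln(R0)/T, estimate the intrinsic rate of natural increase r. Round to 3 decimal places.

R0 = Σ lx·mx = 0 + 2.28 + 1.692 + 2.232 + 1.36 + 0.87 + 0.066 = 8.5
Σ x·lx·mx = 22.546; T = 22.546/8.5 = 2.65247…
r ≈ ln(R0)/T = ln(8.5)/2.65247… = 0.80682… → 0.807

0.807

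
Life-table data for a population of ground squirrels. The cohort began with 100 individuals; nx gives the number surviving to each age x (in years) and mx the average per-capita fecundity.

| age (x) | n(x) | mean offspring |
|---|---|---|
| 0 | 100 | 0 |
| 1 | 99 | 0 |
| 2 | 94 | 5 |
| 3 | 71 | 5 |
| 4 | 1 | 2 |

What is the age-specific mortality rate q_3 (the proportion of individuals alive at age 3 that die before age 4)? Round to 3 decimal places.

0.986

lx = nx/n0 = nx/100: 1, 0.99, 0.94, 0.71, 0.01
q_3 = (l_3 − l_4) / l_3 = (0.71 − 0.01) / 0.71
     = 0.7 / 0.71 = 0.985915… → 0.986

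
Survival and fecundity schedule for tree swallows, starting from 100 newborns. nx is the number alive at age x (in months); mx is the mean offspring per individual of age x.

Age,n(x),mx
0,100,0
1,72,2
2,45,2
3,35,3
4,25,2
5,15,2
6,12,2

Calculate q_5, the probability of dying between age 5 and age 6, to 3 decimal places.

lx = nx/n0 = nx/100: 1, 0.72, 0.45, 0.35, 0.25, 0.15, 0.12
q_5 = (l_5 − l_6) / l_5 = (0.15 − 0.12) / 0.15
     = 0.03 / 0.15 = 0.2 → 0.200

0.200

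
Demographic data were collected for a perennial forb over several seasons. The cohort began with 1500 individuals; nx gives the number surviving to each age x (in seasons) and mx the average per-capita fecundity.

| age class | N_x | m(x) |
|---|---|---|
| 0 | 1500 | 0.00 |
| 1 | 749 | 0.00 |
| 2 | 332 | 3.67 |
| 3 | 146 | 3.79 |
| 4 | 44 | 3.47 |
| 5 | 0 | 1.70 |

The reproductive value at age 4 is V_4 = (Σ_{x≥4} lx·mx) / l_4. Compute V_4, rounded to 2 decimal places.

lx = nx/n0 = nx/1500: 1, 0.49933…, 0.22133…, 0.09733…, 0.02933…, 0
lx·mx for x ≥ 4: 0.101787…, 0 → sum = 0.101787…
V_4 = 0.101787… / l_4 = 0.101787… / 0.029333… = 3.47… → 3.47

3.47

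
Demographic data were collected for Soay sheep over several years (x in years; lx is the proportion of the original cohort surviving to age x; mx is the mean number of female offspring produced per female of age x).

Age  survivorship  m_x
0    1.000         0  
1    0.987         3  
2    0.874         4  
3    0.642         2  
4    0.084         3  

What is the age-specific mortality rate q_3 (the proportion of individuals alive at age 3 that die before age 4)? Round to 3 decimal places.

q_3 = (l_3 − l_4) / l_3 = (0.642 − 0.084) / 0.642
     = 0.558 / 0.642 = 0.869159… → 0.869

0.869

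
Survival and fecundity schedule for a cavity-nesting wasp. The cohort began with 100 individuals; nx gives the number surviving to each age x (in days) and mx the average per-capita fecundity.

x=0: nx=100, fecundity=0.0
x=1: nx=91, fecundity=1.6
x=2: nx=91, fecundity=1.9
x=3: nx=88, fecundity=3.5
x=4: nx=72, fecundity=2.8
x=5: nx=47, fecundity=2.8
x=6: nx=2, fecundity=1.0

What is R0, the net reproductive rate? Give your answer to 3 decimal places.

9.617

lx = nx/n0 = nx/100: 1, 0.91, 0.91, 0.88, 0.72, 0.47, 0.02
lx·mx by age: 0, 1.456, 1.729, 3.08, 2.016, 1.316, 0.02
R0 = Σ lx·mx = 9.617 → 9.617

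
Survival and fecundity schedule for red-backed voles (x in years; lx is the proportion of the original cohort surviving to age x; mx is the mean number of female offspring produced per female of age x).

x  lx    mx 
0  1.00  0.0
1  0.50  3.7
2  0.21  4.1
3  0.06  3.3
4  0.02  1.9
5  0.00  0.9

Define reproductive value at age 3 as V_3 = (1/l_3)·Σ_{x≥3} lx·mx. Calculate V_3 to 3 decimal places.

lx·mx for x ≥ 3: 0.198, 0.038, 0 → sum = 0.236
V_3 = 0.236 / l_3 = 0.236 / 0.06 = 3.933333… → 3.933

3.933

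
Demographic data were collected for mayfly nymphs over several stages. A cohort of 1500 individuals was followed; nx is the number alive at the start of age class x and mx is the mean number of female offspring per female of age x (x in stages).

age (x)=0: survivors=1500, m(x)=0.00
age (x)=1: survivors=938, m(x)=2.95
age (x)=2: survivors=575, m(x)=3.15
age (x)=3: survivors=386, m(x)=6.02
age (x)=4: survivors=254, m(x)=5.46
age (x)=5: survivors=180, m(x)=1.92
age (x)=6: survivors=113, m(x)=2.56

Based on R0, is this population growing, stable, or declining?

growing

lx = nx/n0 = nx/1500: 1, 0.62533…, 0.38333…, 0.25733…, 0.16933…, 0.12, 0.07533…
R0 = Σ lx·mx = 0 + 1.844733… + 1.2075… + 1.549147… + 0.92456… + 0.2304 + 0.192853… = 5.949193…
R0 > 1, so the population is growing.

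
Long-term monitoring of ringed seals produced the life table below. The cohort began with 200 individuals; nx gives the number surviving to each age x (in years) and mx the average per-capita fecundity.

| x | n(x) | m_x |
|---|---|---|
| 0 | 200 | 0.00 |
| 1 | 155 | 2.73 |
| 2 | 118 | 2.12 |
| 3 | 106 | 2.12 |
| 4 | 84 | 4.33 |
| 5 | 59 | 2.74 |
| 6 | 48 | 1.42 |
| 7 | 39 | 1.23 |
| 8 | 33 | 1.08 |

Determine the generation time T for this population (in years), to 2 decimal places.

lx = nx/n0 = nx/200: 1, 0.775, 0.59, 0.53, 0.42, 0.295, 0.24, 0.195, 0.165
lx·mx: 0, 2.11575, 1.2508, 1.1236, 1.8186, 0.8083, 0.3408, 0.23985, 0.1782 → R0 = 7.8759
x·lx·mx: 0, 2.11575, 2.5016, 3.3708, 7.2744, 4.0415, 2.0448, 1.67895, 1.4256 → Σ = 24.4534
T = 24.4534 / 7.8759 = 3.104839… → 3.10

3.10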